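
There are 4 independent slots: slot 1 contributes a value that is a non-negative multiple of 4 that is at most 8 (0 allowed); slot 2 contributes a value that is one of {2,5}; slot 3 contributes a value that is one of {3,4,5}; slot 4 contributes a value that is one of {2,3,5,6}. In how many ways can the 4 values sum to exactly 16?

7

The generating function for the choices is (1 + z⁴ + z⁸)·(z² + z⁵)·(z³ + z⁴ + z⁵)·(z² + z³ + z⁵ + z⁶); the count is [z¹⁶].
(1 + z⁴ + z⁸) has coefficients 1,0,0,0,1,0,0,0,1 for degrees 0…8.
(z² + z⁵) has coefficients 0,0,1,0,0,1,0,0,0,0,0,0,0,0,0,0,0 for degrees 0…16.
Multiplying by (z³ + z⁴ + z⁵) gives running coefficients 0,0,0,0,0,1,1,1,1,1,1,0,0,0,0,0,0 for degrees 0…16.
Finally multiplying by (z² + z³ + z⁵ + z⁶), the product of all factors after the first has coefficients 0,0,0,0,0,0,0,1,2,2,3,4,4,3,2,2,1 for degrees 0…16.
[z¹⁶] = 1·1 + 1·4 + 1·2 = 7.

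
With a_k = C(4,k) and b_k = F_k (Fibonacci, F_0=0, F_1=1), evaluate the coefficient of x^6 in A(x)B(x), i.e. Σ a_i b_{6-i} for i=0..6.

55

This is [x^6] in the product of the two ordinary generating functions.
Σ = 1·8 + 4·5 + 6·3 + 4·2 + 1·1 + 0·1 + 0·0 = 55.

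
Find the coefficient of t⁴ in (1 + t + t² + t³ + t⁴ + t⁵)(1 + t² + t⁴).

3

(1 + t + t² + t³ + t⁴ + t⁵) has coefficients 1,1,1,1,1 for degrees 0…4.
(1 + t² + t⁴) has coefficients 1,0,1,0,1 for degrees 0…4.
[t⁴] = 1·1 + 1·0 + 1·1 + 1·0 + 1·1 = 3.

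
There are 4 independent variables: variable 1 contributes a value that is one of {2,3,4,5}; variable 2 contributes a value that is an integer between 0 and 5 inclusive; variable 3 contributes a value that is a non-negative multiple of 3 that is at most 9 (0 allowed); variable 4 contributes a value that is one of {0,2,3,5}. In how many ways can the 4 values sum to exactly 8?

21

The generating function for the choices is (z^2 + z^3 + z^4 + z^5)·(1 + z + z^2 + z^3 + z^4 + z^5)·(1 + z^3 + z^6 + z^9)·(1 + z^2 + z^3 + z^5); the count is [z^8].
(z^2 + z^3 + z^4 + z^5) has coefficients 0,0,1,1,1,1 for degrees 0…5.
(1 + z + z^2 + z^3 + z^4 + z^5) has coefficients 1,1,1,1,1,1,0,0,0 for degrees 0…8.
Multiplying by (1 + z^3 + z^6 + z^9) gives running coefficients 1,1,1,2,2,2,2,2,2 for degrees 0…8.
Finally multiplying by (1 + z^2 + z^3 + z^5), the product of all factors after the first has coefficients 1,1,2,4,4,6,7,7,8 for degrees 0…8.
[z^8] = 1·7 + 1·6 + 1·4 + 1·4 = 21.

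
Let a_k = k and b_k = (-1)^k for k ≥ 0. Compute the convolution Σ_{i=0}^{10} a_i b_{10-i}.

The convolution is the x^10 coefficient of A(x)B(x).
Σ = 0·1 + 1·(-1) + 2·1 + 3·(-1) + 4·1 + 5·(-1) + 6·1 + 7·(-1) + 8·1 + 9·(-1) + 10·1 = 5.

5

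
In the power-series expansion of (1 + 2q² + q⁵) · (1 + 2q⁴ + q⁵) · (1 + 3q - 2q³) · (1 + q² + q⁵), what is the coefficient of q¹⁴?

(1 + 2q² + q⁵) has coefficients 1,0,2,0,0,1 for degrees 0…5.
(1 + 2q⁴ + q⁵) has coefficients 1,0,0,0,2,1,0,0,0,0,0,0,0,0,0 for degrees 0…14.
Multiplying by (1 + 3q - 2q³) gives running coefficients 1,3,0,-2,2,7,3,-4,-2,0,0,0,0,0,0 for degrees 0…14.
Finally multiplying by (1 + q² + q⁵), the product of all factors after the first has coefficients 1,3,1,1,2,6,8,3,-1,-2,5,3,-4,-2,0 for degrees 0…14.
[q¹⁴] = 1·0 + 2·(-4) + 1·(-2) = -10.

-10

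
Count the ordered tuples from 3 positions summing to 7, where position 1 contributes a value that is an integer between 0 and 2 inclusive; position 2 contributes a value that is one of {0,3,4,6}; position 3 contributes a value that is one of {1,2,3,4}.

7

The generating function for the choices is (1 + q + q^2)·(1 + q^3 + q^4 + q^6)·(q + q^2 + q^3 + q^4); the count is [q^7].
(1 + q + q^2) has coefficients 1,1,1 for degrees 0…2.
(1 + q^3 + q^4 + q^6) has coefficients 1,0,0,1,1,0,1,0 for degrees 0…7.
Finally multiplying by (q + q^2 + q^3 + q^4), the product of all factors after the first has coefficients 0,1,1,1,2,2,2,3 for degrees 0…7.
[q^7] = 1·3 + 1·2 + 1·2 = 7.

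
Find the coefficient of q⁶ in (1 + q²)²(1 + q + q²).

1

(1 + q²)² has coefficients 1,0,2,0,1 for degrees 0…4.
(1 + q + q²) has coefficients 1,1,1,0,0,0,0 for degrees 0…6.
[q⁶] = 1·0 + 2·0 + 1·1 = 1.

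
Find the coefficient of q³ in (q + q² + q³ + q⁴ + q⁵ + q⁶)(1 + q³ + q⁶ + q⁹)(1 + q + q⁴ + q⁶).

(q + q² + q³ + q⁴ + q⁵ + q⁶) has coefficients 0,1,1,1 for degrees 0…3.
(1 + q³ + q⁶ + q⁹) has coefficients 1,0,0,1 for degrees 0…3.
Finally multiplying by (1 + q + q⁴ + q⁶), the product of all factors after the first has coefficients 1,1,0,1 for degrees 0…3.
[q³] = 1·0 + 1·1 + 1·1 = 2.

2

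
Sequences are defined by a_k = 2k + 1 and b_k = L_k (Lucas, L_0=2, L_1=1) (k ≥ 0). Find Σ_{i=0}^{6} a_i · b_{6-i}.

The convolution is the t^6 coefficient of A(t)B(t).
Σ = 1·18 + 3·11 + 5·7 + 7·4 + 9·3 + 11·1 + 13·2 = 178.

178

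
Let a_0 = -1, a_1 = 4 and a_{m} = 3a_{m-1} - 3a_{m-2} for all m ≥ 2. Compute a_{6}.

The ordinary generating function has denominator 1 - 3q + 3q^2.
Iterating the recurrence: a_0,…,a_{6} = -1, 4, 15, 33, 54, 63, 27.

27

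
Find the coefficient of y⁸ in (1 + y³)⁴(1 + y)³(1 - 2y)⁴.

-78

(1 + y³)⁴ has coefficients 1,0,0,4,0,0,6,0,0 for degrees 0…8.
(1 + y)³ has coefficients 1,3,3,1,0,0,0,0,0 for degrees 0…8.
Finally multiplying by (1 - 2y)⁴, the product of all factors after the first has coefficients 1,-5,3,17,-16,-24,16,16,0 for degrees 0…8.
[y⁸] = 1·0 + 4·(-24) + 6·3 = -78.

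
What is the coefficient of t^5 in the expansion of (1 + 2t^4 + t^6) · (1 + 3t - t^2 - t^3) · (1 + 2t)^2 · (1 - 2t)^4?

(1 + 2t^4 + t^6) has coefficients 1,0,0,0,2,0 for degrees 0…5.
(1 + 3t - t^2 - t^3) has coefficients 1,3,-1,-1,0,0 for degrees 0…5.
Multiplying by (1 + 2t)^2 gives running coefficients 1,7,15,7,-8,-4 for degrees 0…5.
Finally multiplying by (1 - 2t)^4, the product of all factors after the first has coefficients 1,-1,-17,23,88,-140 for degrees 0…5.
[t^5] = 1·(-140) + 2·(-1) = -142.

-142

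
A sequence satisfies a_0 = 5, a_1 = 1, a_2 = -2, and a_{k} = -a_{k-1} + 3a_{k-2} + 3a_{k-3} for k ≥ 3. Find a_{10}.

-842

The ordinary generating function has denominator 1 + z - 3z^2 - 3z^3.
Iterating the recurrence: a_0,…,a_{10} = 5, 1, -2, 20, -23, 77, -86, 248, -275, 761, -842.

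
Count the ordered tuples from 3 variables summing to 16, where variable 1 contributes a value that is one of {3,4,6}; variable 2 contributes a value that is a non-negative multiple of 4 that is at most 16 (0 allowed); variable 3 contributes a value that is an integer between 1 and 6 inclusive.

The generating function for the choices is (y^3 + y^4 + y^6)·(1 + y^4 + y^8 + y^12 + y^16)·(y + y^2 + y^3 + y^4 + y^5 + y^6); the count is [y^16].
(y^3 + y^4 + y^6) has coefficients 0,0,0,1,1,0,1 for degrees 0…6.
(1 + y^4 + y^8 + y^12 + y^16) has coefficients 1,0,0,0,1,0,0,0,1,0,0,0,1,0,0,0,1 for degrees 0…16.
Finally multiplying by (y + y^2 + y^3 + y^4 + y^5 + y^6), the product of all factors after the first has coefficients 0,1,1,1,1,2,2,1,1,2,2,1,1,2,2,1,1 for degrees 0…16.
[y^16] = 1·2 + 1·1 + 1·2 = 5.

5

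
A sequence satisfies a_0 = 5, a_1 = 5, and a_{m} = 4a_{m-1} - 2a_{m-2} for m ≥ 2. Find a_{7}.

The ordinary generating function has denominator 1 - 4q + 2q^2.
Iterating the recurrence: a_0,…,a_{7} = 5, 5, 10, 30, 100, 340, 1160, 3960.

3960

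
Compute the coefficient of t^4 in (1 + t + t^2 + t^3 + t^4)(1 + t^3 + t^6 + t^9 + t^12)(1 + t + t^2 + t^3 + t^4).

7

(1 + t + t^2 + t^3 + t^4) has coefficients 1,1,1,1,1 for degrees 0…4.
(1 + t^3 + t^6 + t^9 + t^12) has coefficients 1,0,0,1,0 for degrees 0…4.
Finally multiplying by (1 + t + t^2 + t^3 + t^4), the product of all factors after the first has coefficients 1,1,1,2,2 for degrees 0…4.
[t^4] = 1·2 + 1·2 + 1·1 + 1·1 + 1·1 = 7.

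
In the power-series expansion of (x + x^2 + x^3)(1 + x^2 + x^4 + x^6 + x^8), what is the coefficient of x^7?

(x + x^2 + x^3) has coefficients 0,1,1,1 for degrees 0…3.
(1 + x^2 + x^4 + x^6 + x^8) has coefficients 1,0,1,0,1,0,1,0 for degrees 0…7.
[x^7] = 1·1 + 1·0 + 1·1 = 2.

2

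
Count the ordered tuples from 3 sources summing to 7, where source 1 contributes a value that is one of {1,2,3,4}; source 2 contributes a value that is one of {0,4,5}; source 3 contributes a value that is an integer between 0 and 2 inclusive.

The generating function for the choices is (z + z² + z³ + z⁴)·(1 + z⁴ + z⁵)·(1 + z + z²); the count is [z⁷].
(z + z² + z³ + z⁴) has coefficients 0,1,1,1,1 for degrees 0…4.
(1 + z⁴ + z⁵) has coefficients 1,0,0,0,1,1,0,0 for degrees 0…7.
Finally multiplying by (1 + z + z²), the product of all factors after the first has coefficients 1,1,1,0,1,2,2,1 for degrees 0…7.
[z⁷] = 1·2 + 1·2 + 1·1 + 1·0 = 5.

5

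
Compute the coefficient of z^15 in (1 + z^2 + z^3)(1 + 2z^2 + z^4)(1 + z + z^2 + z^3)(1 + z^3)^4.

45

(1 + z^2 + z^3) has coefficients 1,0,1,1 for degrees 0…3.
(1 + 2z^2 + z^4) has coefficients 1,0,2,0,1,0,0,0,0,0,0,0,0,0,0,0 for degrees 0…15.
Multiplying by (1 + z + z^2 + z^3) gives running coefficients 1,1,3,3,3,3,1,1,0,0,0,0,0,0,0,0 for degrees 0…15.
Finally multiplying by (1 + z^3)^4, the product of all factors after the first has coefficients 1,1,3,7,7,15,19,19,30,26,26,30,19,19,15,7 for degrees 0…15.
[z^15] = 1·7 + 1·19 + 1·19 = 45.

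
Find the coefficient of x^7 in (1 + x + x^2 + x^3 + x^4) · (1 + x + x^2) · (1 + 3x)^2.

24

(1 + x + x^2 + x^3 + x^4) has coefficients 1,1,1,1,1 for degrees 0…4.
(1 + x + x^2) has coefficients 1,1,1,0,0,0,0,0 for degrees 0…7.
Finally multiplying by (1 + 3x)^2, the product of all factors after the first has coefficients 1,7,16,15,9,0,0,0 for degrees 0…7.
[x^7] = 1·0 + 1·0 + 1·0 + 1·9 + 1·15 = 24.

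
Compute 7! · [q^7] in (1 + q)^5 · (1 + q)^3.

The EGF product rule gives c_7 = Σ_{k_1+k_2=7} C(7; k_1,k_2) · ∏ g_i(k_i), where (1+q)^5 gives the falling factorial (5)_k; (1+q)^3 gives the falling factorial (3)_k.
g_1(k) for k = 0…7: 1, 5, 20, 60, 120, 120, 0, 0.
g_2(k) for k = 0…7: 1, 3, 6, 6, 0, 0, 0, 0.
c_7 = Σ_k C(7,k)·g_1(k)·g_2(7−k) = 35·120·6 + 21·120·6 = 25200 + 15120 = 40320.

40320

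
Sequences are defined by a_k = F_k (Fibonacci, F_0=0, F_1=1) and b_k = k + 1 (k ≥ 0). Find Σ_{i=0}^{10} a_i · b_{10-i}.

Write out a_i and b_{10-i} for i = 0,…,10 and sum the products.
Σ = 0·11 + 1·10 + 1·9 + 2·8 + 3·7 + 5·6 + 8·5 + 13·4 + 21·3 + 34·2 + 55·1 = 364.

364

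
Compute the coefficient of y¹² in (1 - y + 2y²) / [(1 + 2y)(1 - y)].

5462

The denominator gives the recurrence a_n = −a_(n−1) + 2a_(n−2) for n ≥ 3; the numerator fixes a_0 = 1, a_1 = -2, a_2 = 6.
Iterating: 1, -2, 6, -10, 22, -42, 86, -170, 342, -682, 1366, -2730, 5462, so a_12 = 5462.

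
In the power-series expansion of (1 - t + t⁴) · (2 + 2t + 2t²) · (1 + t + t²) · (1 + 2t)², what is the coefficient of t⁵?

-6

(1 - t + t⁴) has coefficients 1,-1,0,0,1 for degrees 0…4.
(2 + 2t + 2t²) has coefficients 2,2,2,0,0,0 for degrees 0…5.
Multiplying by (1 + t + t²) gives running coefficients 2,4,6,4,2,0 for degrees 0…5.
Finally multiplying by (1 + 2t)², the product of all factors after the first has coefficients 2,12,30,44,42,24 for degrees 0…5.
[t⁵] = 1·24 − 1·42 + 1·12 = -6.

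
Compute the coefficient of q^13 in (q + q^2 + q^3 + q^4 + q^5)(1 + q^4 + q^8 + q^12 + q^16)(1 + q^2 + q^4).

5

(q + q^2 + q^3 + q^4 + q^5) has coefficients 0,1,1,1,1,1 for degrees 0…5.
(1 + q^4 + q^8 + q^12 + q^16) has coefficients 1,0,0,0,1,0,0,0,1,0,0,0,1,0 for degrees 0…13.
Finally multiplying by (1 + q^2 + q^4), the product of all factors after the first has coefficients 1,0,1,0,2,0,1,0,2,0,1,0,2,0 for degrees 0…13.
[q^13] = 1·2 + 1·0 + 1·1 + 1·0 + 1·2 = 5.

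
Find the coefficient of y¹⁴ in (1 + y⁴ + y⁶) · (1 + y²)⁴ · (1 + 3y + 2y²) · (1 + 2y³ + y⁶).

(1 + y⁴ + y⁶) has coefficients 1,0,0,0,1,0,1 for degrees 0…6.
(1 + y²)⁴ has coefficients 1,0,4,0,6,0,4,0,1,0,0,0,0,0,0 for degrees 0…14.
Multiplying by (1 + 3y + 2y²) gives running coefficients 1,3,6,12,14,18,16,12,9,3,2,0,0,0,0 for degrees 0…14.
Finally multiplying by (1 + 2y³ + y⁶), the product of all factors after the first has coefficients 1,3,6,14,20,30,41,43,51,47,40,36,22,16,9 for degrees 0…14.
[y¹⁴] = 1·9 + 1·40 + 1·51 = 100.

100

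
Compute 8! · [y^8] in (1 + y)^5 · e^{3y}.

The EGF product rule gives c_8 = Σ_{k_1+k_2=8} C(8; k_1,k_2) · ∏ g_i(k_i), where (1+y)^5 gives the falling factorial (5)_k; e^{3y} gives (3)^k.
g_1(k) for k = 0…8: 1, 5, 20, 60, 120, 120, 0, 0, 0.
g_2(k) for k = 0…8: 1, 3, 9, 27, 81, 243, 729, 2187, 6561.
c_8 = Σ_k C(8,k)·g_1(k)·g_2(8−k) = 1·1·6561 + 8·5·2187 + 28·20·729 + 56·60·243 + 70·120·81 + 56·120·27 = 6561 + 87480 + 408240 + 816480 + 680400 + 181440 = 2180601.

2180601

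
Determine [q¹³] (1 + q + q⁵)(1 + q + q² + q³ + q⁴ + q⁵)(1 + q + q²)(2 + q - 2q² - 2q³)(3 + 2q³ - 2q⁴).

-17

(1 + q + q⁵) has coefficients 1,1,0,0,0,1 for degrees 0…5.
(1 + q + q² + q³ + q⁴ + q⁵) has coefficients 1,1,1,1,1,1,0,0,0,0,0,0,0,0 for degrees 0…13.
Multiplying by (1 + q + q²) gives running coefficients 1,2,3,3,3,3,2,1,0,0,0,0,0,0 for degrees 0…13.
Multiplying by (2 + q - 2q² - 2q³) gives running coefficients 2,5,6,3,-1,-3,-5,-8,-9,-6,-2,0,0,0 for degrees 0…13.
Finally multiplying by (3 + 2q³ - 2q⁴), the product of all factors after the first has coefficients 6,15,18,13,3,-7,-21,-32,-31,-22,-12,-2,6,8 for degrees 0…13.
[q¹³] = 1·8 + 1·6 + 1·(-31) = -17.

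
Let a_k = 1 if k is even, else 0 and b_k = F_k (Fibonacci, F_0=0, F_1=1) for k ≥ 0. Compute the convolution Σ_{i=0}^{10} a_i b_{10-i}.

88

This is [x^10] in the product of the two ordinary generating functions.
Σ = 1·55 + 0·34 + 1·21 + 0·13 + 1·8 + 0·5 + 1·3 + 0·2 + 1·1 + 0·1 + 1·0 = 88.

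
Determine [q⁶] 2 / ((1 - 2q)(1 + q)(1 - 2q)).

626

The denominator gives the recurrence a_n = 3a_(n−1) − 4a_(n−3) for n ≥ 3; the numerator fixes a_0 = 2, a_1 = 6, a_2 = 18.
Iterating: 2, 6, 18, 46, 114, 270, 626, so a_6 = 626.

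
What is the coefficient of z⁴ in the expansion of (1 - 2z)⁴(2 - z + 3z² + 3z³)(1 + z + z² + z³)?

45

(1 - 2z)⁴ has coefficients 1,-8,24,-32,16 for degrees 0…4.
(2 - z + 3z² + 3z³) has coefficients 2,-1,3,3,0 for degrees 0…4.
Finally multiplying by (1 + z + z² + z³), the product of all factors after the first has coefficients 2,1,4,7,5 for degrees 0…4.
[z⁴] = 1·5 − 8·7 + 24·4 − 32·1 + 16·2 = 45.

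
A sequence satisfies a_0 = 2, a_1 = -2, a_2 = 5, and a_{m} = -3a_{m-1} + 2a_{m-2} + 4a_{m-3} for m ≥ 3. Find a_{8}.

The ordinary generating function has denominator 1 + 3q - 2q^2 - 4q^3.
Iterating the recurrence: a_0,…,a_{8} = 2, -2, 5, -11, 35, -107, 347, -1115, 3611.

3611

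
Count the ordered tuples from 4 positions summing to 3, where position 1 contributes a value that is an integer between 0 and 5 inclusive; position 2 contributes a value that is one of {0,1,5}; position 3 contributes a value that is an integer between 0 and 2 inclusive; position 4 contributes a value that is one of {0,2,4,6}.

9

The generating function for the choices is (1 + y + y^2 + y^3 + y^4 + y^5)·(1 + y + y^5)·(1 + y + y^2)·(1 + y^2 + y^4 + y^6); the count is [y^3].
(1 + y + y^2 + y^3 + y^4 + y^5) has coefficients 1,1,1,1 for degrees 0…3.
(1 + y + y^5) has coefficients 1,1,0,0 for degrees 0…3.
Multiplying by (1 + y + y^2) gives running coefficients 1,2,2,1 for degrees 0…3.
Finally multiplying by (1 + y^2 + y^4 + y^6), the product of all factors after the first has coefficients 1,2,3,3 for degrees 0…3.
[y^3] = 1·3 + 1·3 + 1·2 + 1·1 = 9.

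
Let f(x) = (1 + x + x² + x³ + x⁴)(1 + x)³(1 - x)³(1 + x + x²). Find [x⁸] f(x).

(1 + x + x² + x³ + x⁴) has coefficients 1,1,1,1,1 for degrees 0…4.
(1 + x)³ has coefficients 1,3,3,1,0,0,0,0,0 for degrees 0…8.
Multiplying by (1 - x)³ gives running coefficients 1,0,-3,0,3,0,-1,0,0 for degrees 0…8.
Finally multiplying by (1 + x + x²), the product of all factors after the first has coefficients 1,1,-2,-3,0,3,2,-1,-1 for degrees 0…8.
[x⁸] = 1·(-1) + 1·(-1) + 1·2 + 1·3 + 1·0 = 3.

3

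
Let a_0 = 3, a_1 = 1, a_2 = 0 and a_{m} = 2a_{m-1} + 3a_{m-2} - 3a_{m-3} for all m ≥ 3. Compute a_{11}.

-18147

The ordinary generating function has denominator 1 - 2y - 3y^2 + 3y^3.
Iterating the recurrence: a_0,…,a_{11} = 3, 1, 0, -6, -15, -48, -123, -345, -915, -2496, -6702, -18147.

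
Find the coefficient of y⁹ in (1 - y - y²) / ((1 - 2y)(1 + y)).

The denominator gives the recurrence a_n = a_(n−1) + 2a_(n−2) for n ≥ 3; the numerator fixes a_0 = 1, a_1 = 0, a_2 = 1.
Iterating: 1, 0, 1, 1, 3, 5, 11, 21, 43, 85, so a_9 = 85.

85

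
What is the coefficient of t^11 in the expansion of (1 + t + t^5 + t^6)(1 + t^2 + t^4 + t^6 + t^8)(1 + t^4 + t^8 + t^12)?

4

(1 + t + t^5 + t^6) has coefficients 1,1,0,0,0,1,1 for degrees 0…6.
(1 + t^2 + t^4 + t^6 + t^8) has coefficients 1,0,1,0,1,0,1,0,1,0,0,0 for degrees 0…11.
Finally multiplying by (1 + t^4 + t^8 + t^12), the product of all factors after the first has coefficients 1,0,1,0,2,0,2,0,3,0,2,0 for degrees 0…11.
[t^11] = 1·0 + 1·2 + 1·2 + 1·0 = 4.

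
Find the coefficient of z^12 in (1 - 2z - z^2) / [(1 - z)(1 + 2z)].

4778

The denominator gives the recurrence a_n = −a_(n−1) + 2a_(n−2) for n ≥ 3; the numerator fixes a_0 = 1, a_1 = -3, a_2 = 4.
Iterating: 1, -3, 4, -10, 18, -38, 74, -150, 298, -598, 1194, -2390, 4778, so a_12 = 4778.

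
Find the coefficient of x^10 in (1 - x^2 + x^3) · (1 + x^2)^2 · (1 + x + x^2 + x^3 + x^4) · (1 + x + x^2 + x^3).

5

(1 - x^2 + x^3) has coefficients 1,0,-1,1 for degrees 0…3.
(1 + x^2)^2 has coefficients 1,0,2,0,1,0,0,0,0,0,0 for degrees 0…10.
Multiplying by (1 + x + x^2 + x^3 + x^4) gives running coefficients 1,1,3,3,4,3,3,1,1,0,0 for degrees 0…10.
Finally multiplying by (1 + x + x^2 + x^3), the product of all factors after the first has coefficients 1,2,5,8,11,13,13,11,8,5,2 for degrees 0…10.
[x^10] = 1·2 − 1·8 + 1·11 = 5.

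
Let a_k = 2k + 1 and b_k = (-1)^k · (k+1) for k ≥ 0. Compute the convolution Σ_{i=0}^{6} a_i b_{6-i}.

This is [x^6] in the product of the two ordinary generating functions.
Σ = 1·7 + 3·(-6) + 5·5 + 7·(-4) + 9·3 + 11·(-2) + 13·1 = 4.

4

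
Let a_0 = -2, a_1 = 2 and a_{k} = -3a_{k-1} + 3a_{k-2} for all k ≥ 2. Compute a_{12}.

The ordinary generating function has denominator 1 + 3y - 3y^2.
Iterating the recurrence: a_0,…,a_{12} = -2, 2, -12, 42, -162, 612, -2322, 8802, -33372, 126522, -479682, 1818612, -6894882.

-6894882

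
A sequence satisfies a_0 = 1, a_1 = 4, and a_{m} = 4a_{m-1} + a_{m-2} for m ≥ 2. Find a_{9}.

416020

The ordinary generating function has denominator 1 - 4z - z^2.
Iterating the recurrence: a_0,…,a_{9} = 1, 4, 17, 72, 305, 1292, 5473, 23184, 98209, 416020.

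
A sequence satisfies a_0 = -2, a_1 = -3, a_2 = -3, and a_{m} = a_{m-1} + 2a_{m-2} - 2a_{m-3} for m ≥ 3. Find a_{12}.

The ordinary generating function has denominator 1 - t - 2t^2 + 2t^3.
Iterating the recurrence: a_0,…,a_{12} = -2, -3, -3, -5, -5, -9, -9, -17, -17, -33, -33, -65, -65.

-65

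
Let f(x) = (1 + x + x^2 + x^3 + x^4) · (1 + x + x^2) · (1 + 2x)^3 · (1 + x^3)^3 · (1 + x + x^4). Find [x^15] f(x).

612

(1 + x + x^2 + x^3 + x^4) has coefficients 1,1,1,1,1 for degrees 0…4.
(1 + x + x^2) has coefficients 1,1,1,0,0,0,0,0,0,0,0,0,0,0,0,0 for degrees 0…15.
Multiplying by (1 + 2x)^3 gives running coefficients 1,7,19,26,20,8,0,0,0,0,0,0,0,0,0,0 for degrees 0…15.
Multiplying by (1 + x^3)^3 gives running coefficients 1,7,19,29,41,65,81,81,81,79,67,43,26,20,8,0 for degrees 0…15.
Finally multiplying by (1 + x + x^4), the product of all factors after the first has coefficients 1,8,26,48,71,113,165,191,203,225,227,191,150,125,95,51 for degrees 0…15.
[x^15] = 1·51 + 1·95 + 1·125 + 1·150 + 1·191 = 612.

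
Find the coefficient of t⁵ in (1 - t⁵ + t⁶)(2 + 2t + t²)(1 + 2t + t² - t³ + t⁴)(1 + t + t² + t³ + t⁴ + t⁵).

(1 - t⁵ + t⁶) has coefficients 1,0,0,0,0,-1 for degrees 0…5.
(2 + 2t + t²) has coefficients 2,2,1,0,0,0 for degrees 0…5.
Multiplying by (1 + 2t + t² - t³ + t⁴) gives running coefficients 2,6,7,2,1,1 for degrees 0…5.
Finally multiplying by (1 + t + t² + t³ + t⁴ + t⁵), the product of all factors after the first has coefficients 2,8,15,17,18,19 for degrees 0…5.
[t⁵] = 1·19 − 1·2 = 17.

17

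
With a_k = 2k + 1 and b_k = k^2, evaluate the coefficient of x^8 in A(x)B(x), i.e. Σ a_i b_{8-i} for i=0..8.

876

The convolution is the x^8 coefficient of A(x)B(x).
Σ = 1·64 + 3·49 + 5·36 + 7·25 + 9·16 + 11·9 + 13·4 + 15·1 + 17·0 = 876.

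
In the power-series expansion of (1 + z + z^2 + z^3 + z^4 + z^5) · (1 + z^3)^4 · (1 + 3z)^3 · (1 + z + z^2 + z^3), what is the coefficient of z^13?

2505

(1 + z + z^2 + z^3 + z^4 + z^5) has coefficients 1,1,1,1,1,1 for degrees 0…5.
(1 + z^3)^4 has coefficients 1,0,0,4,0,0,6,0,0,4,0,0,1,0 for degrees 0…13.
Multiplying by (1 + 3z)^3 gives running coefficients 1,9,27,31,36,108,114,54,162,166,36,108,109,9 for degrees 0…13.
Finally multiplying by (1 + z + z^2 + z^3), the product of all factors after the first has coefficients 1,10,37,68,103,202,289,312,438,496,418,472,419,262 for degrees 0…13.
[z^13] = 1·262 + 1·419 + 1·472 + 1·418 + 1·496 + 1·438 = 2505.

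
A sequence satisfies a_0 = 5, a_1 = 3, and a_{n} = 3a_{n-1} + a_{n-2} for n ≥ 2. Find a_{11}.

The ordinary generating function has denominator 1 - 3t - t^2.
Iterating the recurrence: a_0,…,a_{11} = 5, 3, 14, 45, 149, 492, 1625, 5367, 17726, 58545, 193361, 638628.

638628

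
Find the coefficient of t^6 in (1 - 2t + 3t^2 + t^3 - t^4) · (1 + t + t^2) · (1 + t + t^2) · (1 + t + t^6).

(1 - 2t + 3t^2 + t^3 - t^4) has coefficients 1,-2,3,1,-1 for degrees 0…4.
(1 + t + t^2) has coefficients 1,1,1,0,0,0,0 for degrees 0…6.
Multiplying by (1 + t + t^2) gives running coefficients 1,2,3,2,1,0,0 for degrees 0…6.
Finally multiplying by (1 + t + t^6), the product of all factors after the first has coefficients 1,3,5,5,3,1,1 for degrees 0…6.
[t^6] = 1·1 − 2·1 + 3·3 + 1·5 − 1·5 = 8.

8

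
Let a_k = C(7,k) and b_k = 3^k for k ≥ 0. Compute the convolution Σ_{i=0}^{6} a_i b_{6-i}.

5461

The convolution is the t^6 coefficient of A(t)B(t).
Σ = 1·729 + 7·243 + 21·81 + 35·27 + 35·9 + 21·3 + 7·1 = 5461.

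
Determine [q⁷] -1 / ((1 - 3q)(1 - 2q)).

-6305

Partial fractions give a closed form: a_n = (-3)·3^n + (2)·2^n.
At n = 7: a_7 = -6305.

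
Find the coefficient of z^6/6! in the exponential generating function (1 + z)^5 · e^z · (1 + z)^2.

The EGF product rule gives c_6 = Σ_{k_1+k_2+k_3=6} C(6; k_1,k_2,k_3) · ∏ g_i(k_i), where (1+z)^5 gives the falling factorial (5)_k; e^z gives (1)^k; (1+z)^2 gives the falling factorial (2)_k.
g_1(k) for k = 0…6: 1, 5, 20, 60, 120, 120, 0.
g_2(k) for k = 0…6: 1, 1, 1, 1, 1, 1, 1.
g_3(k) for k = 0…6: 1, 2, 2, 0, 0, 0, 0.
First combine the last two factors: h(k) = Σ_j C(k,j)·g_2(j)·g_3(k−j) for k = 0…6: 1, 3, 7, 13, 21, 31, 43.
c_6 = Σ_k C(6,k)·g_1(k)·h(6−k) = 1·1·43 + 6·5·31 + 15·20·21 + 20·60·13 + 15·120·7 + 6·120·3 = 43 + 930 + 6300 + 15600 + 12600 + 2160 = 37633.

37633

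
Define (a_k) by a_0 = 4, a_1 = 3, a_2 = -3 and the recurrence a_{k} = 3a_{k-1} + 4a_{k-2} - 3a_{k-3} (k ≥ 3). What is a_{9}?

-38025

The ordinary generating function has denominator 1 - 3q - 4q^2 + 3q^3.
Iterating the recurrence: a_0,…,a_{9} = 4, 3, -3, -9, -48, -171, -678, -2574, -9921, -38025.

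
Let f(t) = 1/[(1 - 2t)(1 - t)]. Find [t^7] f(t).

255

Partial fractions give a closed form: a_n = (2)·2^n + (-1)·1^n.
At n = 7: a_7 = 255.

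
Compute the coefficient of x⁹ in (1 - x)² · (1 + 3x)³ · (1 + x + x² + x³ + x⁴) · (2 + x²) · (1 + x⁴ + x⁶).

42

(1 - x)² has coefficients 1,-2,1 for degrees 0…2.
(1 + 3x)³ has coefficients 1,9,27,27,0,0,0,0,0,0 for degrees 0…9.
Multiplying by (1 + x + x² + x³ + x⁴) gives running coefficients 1,10,37,64,64,63,54,27,0,0 for degrees 0…9.
Multiplying by (2 + x²) gives running coefficients 2,20,75,138,165,190,172,117,54,27 for degrees 0…9.
Finally multiplying by (1 + x⁴ + x⁶), the product of all factors after the first has coefficients 2,20,75,138,167,210,249,275,294,355 for degrees 0…9.
[x⁹] = 1·355 − 2·294 + 1·275 = 42.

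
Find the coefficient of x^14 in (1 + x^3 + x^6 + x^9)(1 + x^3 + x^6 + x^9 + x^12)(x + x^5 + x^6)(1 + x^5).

6

(1 + x^3 + x^6 + x^9) has coefficients 1,0,0,1,0,0,1,0,0,1 for degrees 0…9.
(1 + x^3 + x^6 + x^9 + x^12) has coefficients 1,0,0,1,0,0,1,0,0,1,0,0,1,0,0 for degrees 0…14.
Multiplying by (x + x^5 + x^6) gives running coefficients 0,1,0,0,1,1,1,1,1,1,1,1,1,1,1 for degrees 0…14.
Finally multiplying by (1 + x^5), the product of all factors after the first has coefficients 0,1,0,0,1,1,2,1,1,2,2,2,2,2,2 for degrees 0…14.
[x^14] = 1·2 + 1·2 + 1·1 + 1·1 = 6.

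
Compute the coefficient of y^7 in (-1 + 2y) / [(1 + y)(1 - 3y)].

The denominator gives the recurrence a_n = 2a_(n−1) + 3a_(n−2) for n ≥ 3; the numerator fixes a_0 = -1, a_1 = 0, a_2 = -3.
Iterating: -1, 0, -3, -6, -21, -60, -183, -546, so a_7 = -546.

-546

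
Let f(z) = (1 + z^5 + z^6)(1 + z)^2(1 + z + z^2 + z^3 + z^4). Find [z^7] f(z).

7

(1 + z^5 + z^6) has coefficients 1,0,0,0,0,1,1 for degrees 0…6.
(1 + z)^2 has coefficients 1,2,1,0,0,0,0,0 for degrees 0…7.
Finally multiplying by (1 + z + z^2 + z^3 + z^4), the product of all factors after the first has coefficients 1,3,4,4,4,3,1,0 for degrees 0…7.
[z^7] = 1·0 + 1·4 + 1·3 = 7.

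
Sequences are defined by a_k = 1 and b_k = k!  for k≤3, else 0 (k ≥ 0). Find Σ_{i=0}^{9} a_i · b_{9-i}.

The convolution is the t^9 coefficient of A(t)B(t).
Σ = 1·0 + 1·0 + 1·0 + 1·0 + 1·0 + 1·0 + 1·6 + 1·2 + 1·1 + 1·1 = 10.

10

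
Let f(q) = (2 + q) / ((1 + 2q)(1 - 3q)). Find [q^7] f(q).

Partial fractions give a closed form: a_n = (3/5)·(-2)^n + (7/5)·3^n.
At n = 7: a_7 = 2985.

2985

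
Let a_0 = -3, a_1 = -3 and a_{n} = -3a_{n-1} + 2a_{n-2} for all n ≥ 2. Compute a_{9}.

-29415

The ordinary generating function has denominator 1 + 3y - 2y^2.
Iterating the recurrence: a_0,…,a_{9} = -3, -3, 3, -15, 51, -183, 651, -2319, 8259, -29415.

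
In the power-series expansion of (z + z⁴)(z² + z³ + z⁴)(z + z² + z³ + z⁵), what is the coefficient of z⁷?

3

(z + z⁴) has coefficients 0,1,0,0,1 for degrees 0…4.
(z² + z³ + z⁴) has coefficients 0,0,1,1,1,0,0,0 for degrees 0…7.
Finally multiplying by (z + z² + z³ + z⁵), the product of all factors after the first has coefficients 0,0,0,1,2,3,2,2 for degrees 0…7.
[z⁷] = 1·2 + 1·1 = 3.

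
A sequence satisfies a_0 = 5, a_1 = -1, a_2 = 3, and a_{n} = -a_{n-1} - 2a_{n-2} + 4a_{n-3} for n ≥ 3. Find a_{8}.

The ordinary generating function has denominator 1 + t + 2t^2 - 4t^3.
Iterating the recurrence: a_0,…,a_{8} = 5, -1, 3, 19, -29, 3, 131, -253, 3.

3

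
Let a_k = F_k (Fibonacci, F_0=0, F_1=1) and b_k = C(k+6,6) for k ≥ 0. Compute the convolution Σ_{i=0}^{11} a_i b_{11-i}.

The convolution is the t^11 coefficient of A(t)B(t).
Σ = 0·12376 + 1·8008 + 1·5005 + 2·3003 + 3·1716 + 5·924 + 8·462 + 13·210 + 21·84 + 34·28 + 55·7 + 89·1 = 38403.

38403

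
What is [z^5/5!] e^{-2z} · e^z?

-1

The EGF product rule gives c_5 = Σ_{k_1+k_2=5} C(5; k_1,k_2) · ∏ g_i(k_i), where e^{-2z} gives (-2)^k; e^z gives (1)^k.
g_1(k) for k = 0…5: 1, -2, 4, -8, 16, -32.
g_2(k) for k = 0…5: 1, 1, 1, 1, 1, 1.
c_5 = Σ_k C(5,k)·g_1(k)·g_2(5−k) = 1·1·1 + 5·(-2)·1 + 10·4·1 + 10·(-8)·1 + 5·16·1 + 1·(-32)·1 = 1 − 10 + 40 − 80 + 80 − 32 = -1.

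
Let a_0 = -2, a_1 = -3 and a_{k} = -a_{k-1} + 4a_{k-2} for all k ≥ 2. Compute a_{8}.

-125

The ordinary generating function has denominator 1 + y - 4y^2.
Iterating the recurrence: a_0,…,a_{8} = -2, -3, -5, -7, -13, -15, -37, -23, -125.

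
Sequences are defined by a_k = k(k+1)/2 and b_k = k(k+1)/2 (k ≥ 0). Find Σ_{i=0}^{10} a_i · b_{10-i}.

1287

This is [x^10] in the product of the two ordinary generating functions.
Σ = 0·55 + 1·45 + 3·36 + 6·28 + 10·21 + 15·15 + 21·10 + 28·6 + 36·3 + 45·1 + 55·0 = 1287.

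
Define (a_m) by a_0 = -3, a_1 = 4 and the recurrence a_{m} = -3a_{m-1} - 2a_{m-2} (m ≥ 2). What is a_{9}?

The ordinary generating function has denominator 1 + 3t + 2t^2.
Iterating the recurrence: a_0,…,a_{9} = -3, 4, -6, 10, -18, 34, -66, 130, -258, 514.

514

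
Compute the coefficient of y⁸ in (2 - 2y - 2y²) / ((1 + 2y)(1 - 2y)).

The denominator gives the recurrence a_n = 4a_(n−2) for n ≥ 3; the numerator fixes a_0 = 2, a_1 = -2, a_2 = 6.
Iterating: 2, -2, 6, -8, 24, -32, 96, -128, 384, so a_8 = 384.

384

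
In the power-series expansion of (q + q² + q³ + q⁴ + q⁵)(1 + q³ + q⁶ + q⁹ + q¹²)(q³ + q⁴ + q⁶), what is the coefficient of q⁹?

4

(q + q² + q³ + q⁴ + q⁵) has coefficients 0,1,1,1,1,1 for degrees 0…5.
(1 + q³ + q⁶ + q⁹ + q¹²) has coefficients 1,0,0,1,0,0,1,0,0,1 for degrees 0…9.
Finally multiplying by (q³ + q⁴ + q⁶), the product of all factors after the first has coefficients 0,0,0,1,1,0,2,1,0,2 for degrees 0…9.
[q⁹] = 1·0 + 1·1 + 1·2 + 1·0 + 1·1 = 4.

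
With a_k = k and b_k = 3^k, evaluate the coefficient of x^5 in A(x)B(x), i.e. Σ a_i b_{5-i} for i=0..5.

179

Write out a_i and b_{5-i} for i = 0,…,5 and sum the products.
Σ = 0·243 + 1·81 + 2·27 + 3·9 + 4·3 + 5·1 = 179.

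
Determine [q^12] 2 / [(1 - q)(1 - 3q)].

Partial fractions give a closed form: a_n = (-1)·1^n + (3)·3^n.
At n = 12: a_12 = 1594322.

1594322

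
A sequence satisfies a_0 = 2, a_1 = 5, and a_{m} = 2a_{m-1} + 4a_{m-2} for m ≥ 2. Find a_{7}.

6208

The ordinary generating function has denominator 1 - 2y - 4y^2.
Iterating the recurrence: a_0,…,a_{7} = 2, 5, 18, 56, 184, 592, 1920, 6208.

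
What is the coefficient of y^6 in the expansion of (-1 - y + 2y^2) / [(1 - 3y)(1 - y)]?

-1215

The denominator gives the recurrence a_n = 4a_(n−1) − 3a_(n−2) for n ≥ 3; the numerator fixes a_0 = -1, a_1 = -5, a_2 = -15.
Iterating: -1, -5, -15, -45, -135, -405, -1215, so a_6 = -1215.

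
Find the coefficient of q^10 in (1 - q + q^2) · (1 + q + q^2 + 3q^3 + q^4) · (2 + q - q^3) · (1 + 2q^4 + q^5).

(1 - q + q^2) has coefficients 1,-1,1 for degrees 0…2.
(1 + q + q^2 + 3q^3 + q^4) has coefficients 1,1,1,3,1,0,0,0,0,0,0 for degrees 0…10.
Multiplying by (2 + q - q^3) gives running coefficients 2,3,3,6,4,0,-3,-1,0,0,0 for degrees 0…10.
Finally multiplying by (1 + 2q^4 + q^5), the product of all factors after the first has coefficients 2,3,3,6,8,8,6,14,14,4,-6 for degrees 0…10.
[q^10] = 1·(-6) − 1·4 + 1·14 = 4.

4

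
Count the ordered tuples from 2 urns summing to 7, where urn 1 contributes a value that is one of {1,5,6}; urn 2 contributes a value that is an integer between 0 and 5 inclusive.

The generating function for the choices is (y + y⁵ + y⁶)·(1 + y + y² + y³ + y⁴ + y⁵); the count is [y⁷].
(y + y⁵ + y⁶) has coefficients 0,1,0,0,0,1,1 for degrees 0…6.
(1 + y + y² + y³ + y⁴ + y⁵) has coefficients 1,1,1,1,1,1,0,0 for degrees 0…7.
[y⁷] = 1·0 + 1·1 + 1·1 = 2.

2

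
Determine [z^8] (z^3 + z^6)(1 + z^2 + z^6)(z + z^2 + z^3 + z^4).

2

(z^3 + z^6) has coefficients 0,0,0,1,0,0,1 for degrees 0…6.
(1 + z^2 + z^6) has coefficients 1,0,1,0,0,0,1,0,0 for degrees 0…8.
Finally multiplying by (z + z^2 + z^3 + z^4), the product of all factors after the first has coefficients 0,1,1,2,2,1,1,1,1 for degrees 0…8.
[z^8] = 1·1 + 1·1 = 2.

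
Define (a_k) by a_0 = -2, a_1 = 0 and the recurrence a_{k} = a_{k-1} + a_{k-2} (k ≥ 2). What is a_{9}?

-42

The ordinary generating function has denominator 1 - z - z^2.
Iterating the recurrence: a_0,…,a_{9} = -2, 0, -2, -2, -4, -6, -10, -16, -26, -42.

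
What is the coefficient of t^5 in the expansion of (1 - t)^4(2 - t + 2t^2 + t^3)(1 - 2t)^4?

-1339

(1 - t)^4 has coefficients 1,-4,6,-4,1 for degrees 0…4.
(2 - t + 2t^2 + t^3) has coefficients 2,-1,2,1,0,0 for degrees 0…5.
Finally multiplying by (1 - 2t)^4, the product of all factors after the first has coefficients 2,-17,58,-103,104,-56 for degrees 0…5.
[t^5] = 1·(-56) − 4·104 + 6·(-103) − 4·58 + 1·(-17) = -1339.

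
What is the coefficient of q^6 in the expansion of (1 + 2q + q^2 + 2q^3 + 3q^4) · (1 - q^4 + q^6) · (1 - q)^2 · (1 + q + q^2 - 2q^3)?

-3

(1 + 2q + q^2 + 2q^3 + 3q^4) has coefficients 1,2,1,2,3 for degrees 0…4.
(1 - q^4 + q^6) has coefficients 1,0,0,0,-1,0,1 for degrees 0…6.
Multiplying by (1 - q)^2 gives running coefficients 1,-2,1,0,-1,2,0 for degrees 0…6.
Finally multiplying by (1 + q + q^2 - 2q^3), the product of all factors after the first has coefficients 1,-1,0,-3,4,-1,1 for degrees 0…6.
[q^6] = 1·1 + 2·(-1) + 1·4 + 2·(-3) + 3·0 = -3.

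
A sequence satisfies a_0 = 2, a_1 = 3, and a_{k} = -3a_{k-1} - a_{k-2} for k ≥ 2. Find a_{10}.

-25463

The ordinary generating function has denominator 1 + 3q + q^2.
Iterating the recurrence: a_0,…,a_{10} = 2, 3, -11, 30, -79, 207, -542, 1419, -3715, 9726, -25463.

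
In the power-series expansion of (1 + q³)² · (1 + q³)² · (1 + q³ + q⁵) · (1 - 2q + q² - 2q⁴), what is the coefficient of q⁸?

(1 + q³)² has coefficients 1,0,0,2,0,0,1 for degrees 0…6.
(1 + q³)² has coefficients 1,0,0,2,0,0,1,0,0 for degrees 0…8.
Multiplying by (1 + q³ + q⁵) gives running coefficients 1,0,0,3,0,1,3,0,2 for degrees 0…8.
Finally multiplying by (1 - 2q + q² - 2q⁴), the product of all factors after the first has coefficients 1,-2,1,3,-8,4,1,-11,5 for degrees 0…8.
[q⁸] = 1·5 + 2·4 + 1·1 = 14.

14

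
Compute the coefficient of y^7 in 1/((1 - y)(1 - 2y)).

The denominator gives the recurrence a_n = 3a_(n−1) − 2a_(n−2) for n ≥ 2; the numerator fixes a_0 = 1, a_1 = 3.
Iterating: 1, 3, 7, 15, 31, 63, 127, 255, so a_7 = 255.

255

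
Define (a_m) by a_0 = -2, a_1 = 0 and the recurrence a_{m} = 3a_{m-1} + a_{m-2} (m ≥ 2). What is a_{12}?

The ordinary generating function has denominator 1 - 3y - y^2.
Iterating the recurrence: a_0,…,a_{12} = -2, 0, -2, -6, -20, -66, -218, -720, -2378, -7854, -25940, -85674, -282962.

-282962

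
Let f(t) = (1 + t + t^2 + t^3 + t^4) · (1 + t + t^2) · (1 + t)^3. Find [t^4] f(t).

(1 + t + t^2 + t^3 + t^4) has coefficients 1,1,1,1,1 for degrees 0…4.
(1 + t + t^2) has coefficients 1,1,1,0,0 for degrees 0…4.
Finally multiplying by (1 + t)^3, the product of all factors after the first has coefficients 1,4,7,7,4 for degrees 0…4.
[t^4] = 1·4 + 1·7 + 1·7 + 1·4 + 1·1 = 23.

23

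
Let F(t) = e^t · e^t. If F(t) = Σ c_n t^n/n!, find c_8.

256

The EGF product rule gives c_8 = Σ_{k_1+k_2=8} C(8; k_1,k_2) · ∏ g_i(k_i), where e^t gives (1)^k; e^t gives (1)^k.
g_1(k) for k = 0…8: 1, 1, 1, 1, 1, 1, 1, 1, 1.
g_2(k) for k = 0…8: 1, 1, 1, 1, 1, 1, 1, 1, 1.
c_8 = Σ_k C(8,k)·g_1(k)·g_2(8−k) = 1·1·1 + 8·1·1 + 28·1·1 + 56·1·1 + 70·1·1 + 56·1·1 + 28·1·1 + 8·1·1 + 1·1·1 = 1 + 8 + 28 + 56 + 70 + 56 + 28 + 8 + 1 = 256.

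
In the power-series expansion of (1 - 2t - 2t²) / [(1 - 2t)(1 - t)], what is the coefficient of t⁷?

-125

The denominator gives the recurrence a_n = 3a_(n−1) − 2a_(n−2) for n ≥ 3; the numerator fixes a_0 = 1, a_1 = 1, a_2 = -1.
Iterating: 1, 1, -1, -5, -13, -29, -61, -125, so a_7 = -125.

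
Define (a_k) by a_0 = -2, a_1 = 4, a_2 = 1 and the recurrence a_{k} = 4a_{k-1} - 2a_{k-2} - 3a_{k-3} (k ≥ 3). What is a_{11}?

The ordinary generating function has denominator 1 - 4q + 2q^2 + 3q^3.
Iterating the recurrence: a_0,…,a_{11} = -2, 4, 1, 2, -6, -31, -118, -392, -1239, -3818, -11618, -35119.

-35119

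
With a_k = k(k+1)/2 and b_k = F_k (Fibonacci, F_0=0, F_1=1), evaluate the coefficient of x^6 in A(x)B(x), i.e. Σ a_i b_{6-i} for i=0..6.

The convolution is the t^6 coefficient of A(t)B(t).
Σ = 0·8 + 1·5 + 3·3 + 6·2 + 10·1 + 15·1 + 21·0 = 51.

51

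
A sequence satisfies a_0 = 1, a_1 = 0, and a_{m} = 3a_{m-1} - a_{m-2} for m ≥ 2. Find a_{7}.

The ordinary generating function has denominator 1 - 3y + y^2.
Iterating the recurrence: a_0,…,a_{7} = 1, 0, -1, -3, -8, -21, -55, -144.

-144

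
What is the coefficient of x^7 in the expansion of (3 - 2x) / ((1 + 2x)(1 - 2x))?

Partial fractions give a closed form: a_n = (2)·(-2)^n + (1)·2^n.
At n = 7: a_7 = -128.

-128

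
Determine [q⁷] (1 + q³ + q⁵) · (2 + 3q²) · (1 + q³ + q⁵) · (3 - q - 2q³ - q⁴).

(1 + q³ + q⁵) has coefficients 1,0,0,1,0,1 for degrees 0…5.
(2 + 3q²) has coefficients 2,0,3,0,0,0,0,0 for degrees 0…7.
Multiplying by (1 + q³ + q⁵) gives running coefficients 2,0,3,2,0,5,0,3 for degrees 0…7.
Finally multiplying by (3 - q - 2q³ - q⁴), the product of all factors after the first has coefficients 6,-2,9,-1,-4,9,-12,7 for degrees 0…7.
[q⁷] = 1·7 + 1·(-4) + 1·9 = 12.

12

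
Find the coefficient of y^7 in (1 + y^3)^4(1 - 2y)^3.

-36

(1 + y^3)^4 has coefficients 1,0,0,4,0,0,6,0 for degrees 0…7.
(1 - 2y)^3 has coefficients 1,-6,12,-8,0,0,0,0 for degrees 0…7.
[y^7] = 1·0 + 4·0 + 6·(-6) = -36.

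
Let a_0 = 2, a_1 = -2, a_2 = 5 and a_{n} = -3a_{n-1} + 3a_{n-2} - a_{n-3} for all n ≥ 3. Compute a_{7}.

The ordinary generating function has denominator 1 + 3x - 3x^2 + x^3.
Iterating the recurrence: a_0,…,a_{7} = 2, -2, 5, -23, 86, -332, 1277, -4913.

-4913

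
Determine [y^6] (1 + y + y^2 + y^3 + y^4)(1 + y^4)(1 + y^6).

2

(1 + y + y^2 + y^3 + y^4) has coefficients 1,1,1,1,1 for degrees 0…4.
(1 + y^4) has coefficients 1,0,0,0,1,0,0 for degrees 0…6.
Finally multiplying by (1 + y^6), the product of all factors after the first has coefficients 1,0,0,0,1,0,1 for degrees 0…6.
[y^6] = 1·1 + 1·0 + 1·1 + 1·0 + 1·0 = 2.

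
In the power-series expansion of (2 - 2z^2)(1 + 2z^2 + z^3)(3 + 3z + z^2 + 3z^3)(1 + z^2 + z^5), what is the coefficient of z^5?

14

(2 - 2z^2) has coefficients 2,0,-2 for degrees 0…2.
(1 + 2z^2 + z^3) has coefficients 1,0,2,1,0,0 for degrees 0…5.
Multiplying by (3 + 3z + z^2 + 3z^3) gives running coefficients 3,3,7,12,5,7 for degrees 0…5.
Finally multiplying by (1 + z^2 + z^5), the product of all factors after the first has coefficients 3,3,10,15,12,22 for degrees 0…5.
[z^5] = 2·22 − 2·15 = 14.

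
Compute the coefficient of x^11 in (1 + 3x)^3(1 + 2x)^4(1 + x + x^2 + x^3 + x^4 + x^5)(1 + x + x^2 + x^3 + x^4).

19873

(1 + 3x)^3 has coefficients 1,9,27,27 for degrees 0…3.
(1 + 2x)^4 has coefficients 1,8,24,32,16,0,0,0,0,0,0,0 for degrees 0…11.
Multiplying by (1 + x + x^2 + x^3 + x^4 + x^5) gives running coefficients 1,9,33,65,81,81,80,72,48,16,0,0 for degrees 0…11.
Finally multiplying by (1 + x + x^2 + x^3 + x^4), the product of all factors after the first has coefficients 1,10,43,108,189,269,340,379,362,297,216,136 for degrees 0…11.
[x^11] = 1·136 + 9·216 + 27·297 + 27·362 = 19873.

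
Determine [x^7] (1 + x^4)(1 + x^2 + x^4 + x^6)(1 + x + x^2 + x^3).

4

(1 + x^4) has coefficients 1,0,0,0,1 for degrees 0…4.
(1 + x^2 + x^4 + x^6) has coefficients 1,0,1,0,1,0,1,0 for degrees 0…7.
Finally multiplying by (1 + x + x^2 + x^3), the product of all factors after the first has coefficients 1,1,2,2,2,2,2,2 for degrees 0…7.
[x^7] = 1·2 + 1·2 = 4.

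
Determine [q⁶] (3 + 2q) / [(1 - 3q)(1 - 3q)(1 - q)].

The denominator gives the recurrence a_n = 7a_(n−1) − 15a_(n−2) + 9a_(n−3) for n ≥ 3; the numerator fixes a_0 = 3, a_1 = 23, a_2 = 116.
Iterating: 3, 23, 116, 494, 1925, 7109, 25334, so a_6 = 25334.

25334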